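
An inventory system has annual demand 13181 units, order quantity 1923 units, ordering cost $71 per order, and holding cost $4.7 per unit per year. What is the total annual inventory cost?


TC = 13181/1923 * 71 + 1923/2 * 4.7

$5005.71


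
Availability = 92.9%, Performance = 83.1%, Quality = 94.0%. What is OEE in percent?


Formula: OEE = Availability * Performance * Quality / 10000
A * P = 92.9% * 83.1% / 100 = 77.2%
OEE = 77.2% * 94.0% / 100 = 72.6%

72.6%


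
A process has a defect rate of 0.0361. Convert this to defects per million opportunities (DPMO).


DPMO = defect_rate * 1000000 = 0.0361 * 1000000

36100


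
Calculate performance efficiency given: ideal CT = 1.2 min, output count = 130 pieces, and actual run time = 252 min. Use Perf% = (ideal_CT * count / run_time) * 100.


Formula: Performance = (Ideal CT * Total Count) / Run Time * 100
Ideal output time = 1.2 * 130 = 156.0 min
Performance = 156.0 / 252 * 100 = 61.9%

61.9%


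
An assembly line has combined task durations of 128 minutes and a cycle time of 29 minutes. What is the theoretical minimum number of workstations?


Formula: N_min = ceil(Sum of Task Times / Cycle Time)
N_min = ceil(128 min / 29 min) = ceil(4.4138)
N_min = 5 stations

5


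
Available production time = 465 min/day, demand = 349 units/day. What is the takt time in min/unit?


Formula: Takt Time = Available Production Time / Customer Demand
Takt = 465 min/day / 349 units/day
Takt = 1.33 min/unit

1.33 min/unit


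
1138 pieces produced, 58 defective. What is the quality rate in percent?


Formula: Quality Rate = Good Pieces / Total Pieces * 100
Good pieces = 1138 - 58 = 1080
QR = 1080 / 1138 * 100 = 94.9%

94.9%


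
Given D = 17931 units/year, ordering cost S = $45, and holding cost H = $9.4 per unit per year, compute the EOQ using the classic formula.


Formula: EOQ = sqrt(2 * D * S / H)
Numerator: 2 * 17931 * 45 = 1613790
2DS/H = 1613790 / 9.4 = 171679.8
EOQ = sqrt(171679.8) = 414.3 units

414.3 units


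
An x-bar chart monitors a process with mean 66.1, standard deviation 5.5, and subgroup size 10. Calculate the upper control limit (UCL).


UCL = 66.1 + 3 * 5.5 / sqrt(10)

71.32


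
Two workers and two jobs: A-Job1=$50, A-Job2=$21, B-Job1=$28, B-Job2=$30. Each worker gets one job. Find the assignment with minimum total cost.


Option 1: A->1 + B->2 = $50 + $30 = $80
Option 2: A->2 + B->1 = $21 + $28 = $49
Min cost = min($80, $49) = $49

$49


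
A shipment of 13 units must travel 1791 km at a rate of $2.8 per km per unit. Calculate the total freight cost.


TC = dist * cost * units = 1791 * 2.8 * 13 = $65192.40

$65192.40


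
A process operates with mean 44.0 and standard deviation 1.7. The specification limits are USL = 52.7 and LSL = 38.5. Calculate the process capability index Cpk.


Cpu = (52.7 - 44.0) / (3 * 1.7) = 1.71
Cpl = (44.0 - 38.5) / (3 * 1.7) = 1.08
Cpk = min(1.71, 1.08) = 1.08

1.08


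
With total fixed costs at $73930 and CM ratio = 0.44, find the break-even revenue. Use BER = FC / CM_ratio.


Formula: BER = Fixed Costs / Contribution Margin Ratio
BER = $73930 / 0.44
BER = $168022.73 (to the nearest cent)

$168022.73


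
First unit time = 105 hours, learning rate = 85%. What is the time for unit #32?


Formula: T_n = T_1 * (learning_rate)^(log2(n)) where learning_rate = rate/100
Doublings = log2(32) = 5
T_n = 105 * 0.85^5
T_n = 105 * 0.4437 = 46.6 hours

46.6 hours


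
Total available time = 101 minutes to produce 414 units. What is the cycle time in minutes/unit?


Formula: CT = Available Time / Number of Units
CT = 101 min / 414 units
CT = 0.24 min/unit

0.24 min/unit


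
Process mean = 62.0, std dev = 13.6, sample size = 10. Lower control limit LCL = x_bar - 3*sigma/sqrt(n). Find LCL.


LCL = 62.0 - 3 * 13.6 / sqrt(10)

49.1


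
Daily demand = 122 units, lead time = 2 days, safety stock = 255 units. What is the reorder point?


Formula: ROP = (Daily Demand * Lead Time) + Safety Stock
Demand during lead time = 122 * 2 = 244 units
ROP = 244 + 255 = 499 units

499 units


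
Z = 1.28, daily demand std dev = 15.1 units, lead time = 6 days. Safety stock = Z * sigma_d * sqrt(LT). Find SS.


Formula: SS = z * sigma_d * sqrt(LT)
sqrt(LT) = sqrt(6) = 2.4495
SS = 1.28 * 15.1 * 2.4495
SS = 47.3 units

47.3 units


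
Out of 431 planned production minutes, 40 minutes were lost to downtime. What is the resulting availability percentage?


Formula: Availability = (Planned Time - Downtime) / Planned Time * 100
Uptime = 431 - 40 = 391 min
Availability = 391 / 431 * 100 = 90.7%

90.7%


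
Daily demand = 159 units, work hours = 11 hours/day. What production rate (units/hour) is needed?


Formula: Production Rate = Daily Demand / Available Hours
Rate = 159 units/day / 11 hours/day
Rate = 14.5 units/hour

14.5 units/hour


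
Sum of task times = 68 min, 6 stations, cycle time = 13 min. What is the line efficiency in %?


Formula: Efficiency = Sum of Task Times / (N_stations * CT) * 100
Total station capacity = 6 stations * 13 min = 78 min
Efficiency = 68 / 78 * 100 = 87.2%

87.2%


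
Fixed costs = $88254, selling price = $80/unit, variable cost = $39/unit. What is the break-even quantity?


Formula: BEQ = Fixed Costs / (Price - Variable Cost)
Contribution margin = $80 - $39 = $41/unit
BEQ = ceil($88254 / $41/unit) = ceil(2152.54) = 2153 units

2153 units


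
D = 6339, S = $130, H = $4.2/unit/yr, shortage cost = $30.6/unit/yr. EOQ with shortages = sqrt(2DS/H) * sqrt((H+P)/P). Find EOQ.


Formula: EOQ* = sqrt(2DS/H) * sqrt((H+P)/P)
Base EOQ = sqrt(2*6339*130/4.2) = 626.43 units
Correction = sqrt((4.2+30.6)/30.6) = 1.06642
EOQ* = 626.43 * 1.06642 = 668.0 units

668.0 units


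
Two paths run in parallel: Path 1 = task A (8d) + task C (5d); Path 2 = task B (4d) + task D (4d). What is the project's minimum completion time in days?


Path 1 = 8 + 5 = 13 days
Path 2 = 4 + 4 = 8 days
Duration = max(13, 8) = 13 days

13 days


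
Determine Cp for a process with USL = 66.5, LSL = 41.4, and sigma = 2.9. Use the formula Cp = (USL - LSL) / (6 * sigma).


Cp = (66.5 - 41.4) / (6 * 2.9)

1.44


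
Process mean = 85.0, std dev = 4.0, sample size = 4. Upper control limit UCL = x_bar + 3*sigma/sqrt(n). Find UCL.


UCL = 85.0 + 3 * 4.0 / sqrt(4)

91.0


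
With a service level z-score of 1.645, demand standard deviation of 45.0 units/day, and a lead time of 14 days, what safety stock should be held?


Formula: SS = z * sigma_d * sqrt(LT)
sqrt(LT) = sqrt(14) = 3.7417
SS = 1.645 * 45.0 * 3.7417
SS = 277.0 units

277.0 units


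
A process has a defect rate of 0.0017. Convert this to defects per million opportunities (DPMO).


DPMO = defect_rate * 1000000 = 0.0017 * 1000000

1700


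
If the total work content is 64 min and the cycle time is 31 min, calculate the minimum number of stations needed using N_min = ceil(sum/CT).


Formula: N_min = ceil(Sum of Task Times / Cycle Time)
N_min = ceil(64 min / 31 min) = ceil(2.0645)
N_min = 3 stations

3


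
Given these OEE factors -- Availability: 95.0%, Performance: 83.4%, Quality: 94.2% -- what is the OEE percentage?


Formula: OEE = Availability * Performance * Quality / 10000
A * P = 95.0% * 83.4% / 100 = 79.23%
OEE = 79.23% * 94.2% / 100 = 74.6%

74.6%


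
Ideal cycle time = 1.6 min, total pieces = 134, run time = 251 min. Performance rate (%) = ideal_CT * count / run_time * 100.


Formula: Performance = (Ideal CT * Total Count) / Run Time * 100
Ideal output time = 1.6 * 134 = 214.4 min
Performance = 214.4 / 251 * 100 = 85.4%

85.4%


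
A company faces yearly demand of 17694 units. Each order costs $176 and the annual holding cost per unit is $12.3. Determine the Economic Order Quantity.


Formula: EOQ = sqrt(2 * D * S / H)
Numerator: 2 * 17694 * 176 = 6228288
2DS/H = 6228288 / 12.3 = 506364.9
EOQ = sqrt(506364.9) = 711.6 units

711.6 units


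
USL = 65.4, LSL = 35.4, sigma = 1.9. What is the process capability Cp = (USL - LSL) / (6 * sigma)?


Cp = (65.4 - 35.4) / (6 * 1.9)

2.63


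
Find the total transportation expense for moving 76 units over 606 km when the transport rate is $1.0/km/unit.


TC = dist * cost * units = 606 * 1.0 * 76 = $46056.00

$46056.00


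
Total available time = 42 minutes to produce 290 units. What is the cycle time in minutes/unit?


Formula: CT = Available Time / Number of Units
CT = 42 min / 290 units
CT = 0.14 min/unit

0.14 min/unit


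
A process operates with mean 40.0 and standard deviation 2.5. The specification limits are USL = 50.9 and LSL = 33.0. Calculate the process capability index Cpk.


Cpu = (50.9 - 40.0) / (3 * 2.5) = 1.45
Cpl = (40.0 - 33.0) / (3 * 2.5) = 0.93
Cpk = min(1.45, 0.93) = 0.93

0.93


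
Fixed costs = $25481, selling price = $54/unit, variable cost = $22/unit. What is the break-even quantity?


Formula: BEQ = Fixed Costs / (Price - Variable Cost)
Contribution margin = $54 - $22 = $32/unit
BEQ = ceil($25481 / $32/unit) = ceil(796.28) = 797 units

797 units


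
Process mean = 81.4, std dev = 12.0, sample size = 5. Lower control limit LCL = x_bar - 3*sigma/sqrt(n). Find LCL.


LCL = 81.4 - 3 * 12.0 / sqrt(5)

65.3


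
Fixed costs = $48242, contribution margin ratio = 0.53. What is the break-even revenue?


Formula: BER = Fixed Costs / Contribution Margin Ratio
BER = $48242 / 0.53
BER = $91022.64 (to the nearest cent)

$91022.64


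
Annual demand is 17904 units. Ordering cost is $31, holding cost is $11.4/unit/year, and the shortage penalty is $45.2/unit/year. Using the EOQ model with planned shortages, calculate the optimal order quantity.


Formula: EOQ* = sqrt(2DS/H) * sqrt((H+P)/P)
Base EOQ = sqrt(2*17904*31/11.4) = 312.05 units
Correction = sqrt((11.4+45.2)/45.2) = 1.11902
EOQ* = 312.05 * 1.11902 = 349.2 units

349.2 units


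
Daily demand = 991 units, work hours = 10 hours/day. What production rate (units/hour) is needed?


Formula: Production Rate = Daily Demand / Available Hours
Rate = 991 units/day / 10 hours/day
Rate = 99.1 units/hour

99.1 units/hour


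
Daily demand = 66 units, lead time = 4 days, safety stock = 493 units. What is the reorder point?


Formula: ROP = (Daily Demand * Lead Time) + Safety Stock
Demand during lead time = 66 * 4 = 264 units
ROP = 264 + 493 = 757 units

757 units


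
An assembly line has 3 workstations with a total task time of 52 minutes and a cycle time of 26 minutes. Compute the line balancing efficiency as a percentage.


Formula: Efficiency = Sum of Task Times / (N_stations * CT) * 100
Total station capacity = 3 stations * 26 min = 78 min
Efficiency = 52 / 78 * 100 = 66.7%

66.7%


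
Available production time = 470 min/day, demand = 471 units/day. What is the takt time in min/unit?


Formula: Takt Time = Available Production Time / Customer Demand
Takt = 470 min/day / 471 units/day
Takt = 1.0 min/unit

1.0 min/unit


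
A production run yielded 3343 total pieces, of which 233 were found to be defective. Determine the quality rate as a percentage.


Formula: Quality Rate = Good Pieces / Total Pieces * 100
Good pieces = 3343 - 233 = 3110
QR = 3110 / 3343 * 100 = 93.0%

93.0%


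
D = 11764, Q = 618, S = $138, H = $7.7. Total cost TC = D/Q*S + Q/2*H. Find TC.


TC = 11764/618 * 138 + 618/2 * 7.7

$5006.21


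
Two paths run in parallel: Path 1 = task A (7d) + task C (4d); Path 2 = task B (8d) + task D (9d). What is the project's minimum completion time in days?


Path 1 = 7 + 4 = 11 days
Path 2 = 8 + 9 = 17 days
Duration = max(11, 17) = 17 days

17 days


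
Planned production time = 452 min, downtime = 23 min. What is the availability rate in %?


Formula: Availability = (Planned Time - Downtime) / Planned Time * 100
Uptime = 452 - 23 = 429 min
Availability = 429 / 452 * 100 = 94.9%

94.9%


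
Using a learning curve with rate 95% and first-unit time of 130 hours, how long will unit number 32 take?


Formula: T_n = T_1 * (learning_rate)^(log2(n)) where learning_rate = rate/100
Doublings = log2(32) = 5
T_n = 130 * 0.95^5
T_n = 130 * 0.7738 = 100.6 hours

100.6 hours


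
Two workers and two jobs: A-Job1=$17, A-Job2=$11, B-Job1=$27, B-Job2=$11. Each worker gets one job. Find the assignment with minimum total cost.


Option 1: A->1 + B->2 = $17 + $11 = $28
Option 2: A->2 + B->1 = $11 + $27 = $38
Min cost = min($28, $38) = $28

$28


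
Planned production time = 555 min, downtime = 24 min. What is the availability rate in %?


Formula: Availability = (Planned Time - Downtime) / Planned Time * 100
Uptime = 555 - 24 = 531 min
Availability = 531 / 555 * 100 = 95.7%

95.7%


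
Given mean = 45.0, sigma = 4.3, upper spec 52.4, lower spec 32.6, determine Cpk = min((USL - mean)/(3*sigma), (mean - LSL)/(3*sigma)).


Cpu = (52.4 - 45.0) / (3 * 4.3) = 0.57
Cpl = (45.0 - 32.6) / (3 * 4.3) = 0.96
Cpk = min(0.57, 0.96) = 0.57

0.57


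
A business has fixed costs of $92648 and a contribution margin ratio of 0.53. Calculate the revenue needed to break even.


Formula: BER = Fixed Costs / Contribution Margin Ratio
BER = $92648 / 0.53
BER = $174807.55 (to the nearest cent)

$174807.55


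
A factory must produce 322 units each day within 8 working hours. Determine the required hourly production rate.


Formula: Production Rate = Daily Demand / Available Hours
Rate = 322 units/day / 8 hours/day
Rate = 40.3 units/hour

40.3 units/hour


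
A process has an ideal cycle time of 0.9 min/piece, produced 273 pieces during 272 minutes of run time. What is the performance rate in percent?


Formula: Performance = (Ideal CT * Total Count) / Run Time * 100
Ideal output time = 0.9 * 273 = 245.7 min
Performance = 245.7 / 272 * 100 = 90.3%

90.3%


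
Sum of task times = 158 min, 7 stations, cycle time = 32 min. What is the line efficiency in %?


Formula: Efficiency = Sum of Task Times / (N_stations * CT) * 100
Total station capacity = 7 stations * 32 min = 224 min
Efficiency = 158 / 224 * 100 = 70.5%

70.5%


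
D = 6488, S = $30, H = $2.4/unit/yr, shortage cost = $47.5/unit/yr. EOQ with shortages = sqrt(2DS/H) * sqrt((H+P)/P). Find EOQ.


Formula: EOQ* = sqrt(2DS/H) * sqrt((H+P)/P)
Base EOQ = sqrt(2*6488*30/2.4) = 402.74 units
Correction = sqrt((2.4+47.5)/47.5) = 1.02495
EOQ* = 402.74 * 1.02495 = 412.8 units

412.8 units


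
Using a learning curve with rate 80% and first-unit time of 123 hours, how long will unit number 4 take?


Formula: T_n = T_1 * (learning_rate)^(log2(n)) where learning_rate = rate/100
Doublings = log2(4) = 2
T_n = 123 * 0.8^2
T_n = 123 * 0.64 = 78.7 hours

78.7 hours


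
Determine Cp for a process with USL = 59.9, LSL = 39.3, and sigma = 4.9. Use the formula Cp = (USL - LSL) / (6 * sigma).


Cp = (59.9 - 39.3) / (6 * 4.9)

0.7


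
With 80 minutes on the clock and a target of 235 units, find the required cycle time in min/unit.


Formula: CT = Available Time / Number of Units
CT = 80 min / 235 units
CT = 0.34 min/unit

0.34 min/unit


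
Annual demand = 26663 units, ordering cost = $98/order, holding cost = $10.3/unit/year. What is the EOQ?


Formula: EOQ = sqrt(2 * D * S / H)
Numerator: 2 * 26663 * 98 = 5225948
2DS/H = 5225948 / 10.3 = 507373.6
EOQ = sqrt(507373.6) = 712.3 units

712.3 units


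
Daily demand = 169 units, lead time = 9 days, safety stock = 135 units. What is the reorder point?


Formula: ROP = (Daily Demand * Lead Time) + Safety Stock
Demand during lead time = 169 * 9 = 1521 units
ROP = 1521 + 135 = 1656 units

1656 units


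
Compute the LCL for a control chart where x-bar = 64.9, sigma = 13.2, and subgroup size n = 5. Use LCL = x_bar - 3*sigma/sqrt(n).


LCL = 64.9 - 3 * 13.2 / sqrt(5)

47.19


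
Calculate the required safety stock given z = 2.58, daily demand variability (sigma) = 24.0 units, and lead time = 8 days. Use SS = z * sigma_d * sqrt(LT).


Formula: SS = z * sigma_d * sqrt(LT)
sqrt(LT) = sqrt(8) = 2.8284
SS = 2.58 * 24.0 * 2.8284
SS = 175.1 units

175.1 units


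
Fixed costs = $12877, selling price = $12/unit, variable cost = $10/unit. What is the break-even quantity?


Formula: BEQ = Fixed Costs / (Price - Variable Cost)
Contribution margin = $12 - $10 = $2/unit
BEQ = ceil($12877 / $2/unit) = ceil(6438.5) = 6439 units

6439 units


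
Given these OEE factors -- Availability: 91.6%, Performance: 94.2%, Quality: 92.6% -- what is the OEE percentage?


Formula: OEE = Availability * Performance * Quality / 10000
A * P = 91.6% * 94.2% / 100 = 86.29%
OEE = 86.29% * 92.6% / 100 = 79.9%

79.9%


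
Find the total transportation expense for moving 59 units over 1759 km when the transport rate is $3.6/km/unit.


TC = dist * cost * units = 1759 * 3.6 * 59 = $373611.60

$373611.60


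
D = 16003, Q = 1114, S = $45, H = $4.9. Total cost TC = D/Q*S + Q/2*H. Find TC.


TC = 16003/1114 * 45 + 1114/2 * 4.9

$3375.74


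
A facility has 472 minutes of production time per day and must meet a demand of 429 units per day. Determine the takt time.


Formula: Takt Time = Available Production Time / Customer Demand
Takt = 472 min/day / 429 units/day
Takt = 1.1 min/unit

1.1 min/unit


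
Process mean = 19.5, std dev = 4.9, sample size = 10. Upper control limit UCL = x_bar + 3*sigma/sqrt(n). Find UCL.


UCL = 19.5 + 3 * 4.9 / sqrt(10)

24.15


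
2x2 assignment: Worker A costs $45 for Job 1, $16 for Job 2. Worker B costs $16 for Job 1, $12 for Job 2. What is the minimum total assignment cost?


Option 1: A->1 + B->2 = $45 + $12 = $57
Option 2: A->2 + B->1 = $16 + $16 = $32
Min cost = min($57, $32) = $32

$32


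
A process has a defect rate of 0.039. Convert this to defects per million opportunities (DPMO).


DPMO = defect_rate * 1000000 = 0.039 * 1000000

39000


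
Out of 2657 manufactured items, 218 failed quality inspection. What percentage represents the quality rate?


Formula: Quality Rate = Good Pieces / Total Pieces * 100
Good pieces = 2657 - 218 = 2439
QR = 2439 / 2657 * 100 = 91.8%

91.8%


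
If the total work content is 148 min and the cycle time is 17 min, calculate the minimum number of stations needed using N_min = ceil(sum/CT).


Formula: N_min = ceil(Sum of Task Times / Cycle Time)
N_min = ceil(148 min / 17 min) = ceil(8.7059)
N_min = 9 stations

9


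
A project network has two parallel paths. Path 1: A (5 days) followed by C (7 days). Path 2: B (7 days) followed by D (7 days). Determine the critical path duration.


Path 1 = 5 + 7 = 12 days
Path 2 = 7 + 7 = 14 days
Duration = max(12, 14) = 14 days

14 days


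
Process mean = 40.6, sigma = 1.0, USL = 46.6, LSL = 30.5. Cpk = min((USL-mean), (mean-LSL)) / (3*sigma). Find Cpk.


Cpu = (46.6 - 40.6) / (3 * 1.0) = 2.0
Cpl = (40.6 - 30.5) / (3 * 1.0) = 3.37
Cpk = min(2.0, 3.37) = 2.0

2.0


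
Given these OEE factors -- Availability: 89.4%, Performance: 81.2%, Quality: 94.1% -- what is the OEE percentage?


Formula: OEE = Availability * Performance * Quality / 10000
A * P = 89.4% * 81.2% / 100 = 72.59%
OEE = 72.59% * 94.1% / 100 = 68.3%

68.3%


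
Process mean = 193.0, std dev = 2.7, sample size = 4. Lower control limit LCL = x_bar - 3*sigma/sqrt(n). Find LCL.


LCL = 193.0 - 3 * 2.7 / sqrt(4)

188.95


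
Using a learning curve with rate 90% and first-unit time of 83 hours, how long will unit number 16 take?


Formula: T_n = T_1 * (learning_rate)^(log2(n)) where learning_rate = rate/100
Doublings = log2(16) = 4
T_n = 83 * 0.9^4
T_n = 83 * 0.6561 = 54.5 hours

54.5 hours


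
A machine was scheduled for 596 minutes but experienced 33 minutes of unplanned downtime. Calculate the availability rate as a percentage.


Formula: Availability = (Planned Time - Downtime) / Planned Time * 100
Uptime = 596 - 33 = 563 min
Availability = 563 / 596 * 100 = 94.5%

94.5%


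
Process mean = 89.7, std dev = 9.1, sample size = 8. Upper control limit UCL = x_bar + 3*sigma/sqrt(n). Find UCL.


UCL = 89.7 + 3 * 9.1 / sqrt(8)

99.35


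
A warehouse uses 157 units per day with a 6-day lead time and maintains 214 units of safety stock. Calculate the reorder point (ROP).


Formula: ROP = (Daily Demand * Lead Time) + Safety Stock
Demand during lead time = 157 * 6 = 942 units
ROP = 942 + 214 = 1156 units

1156 units


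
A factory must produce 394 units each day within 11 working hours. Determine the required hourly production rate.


Formula: Production Rate = Daily Demand / Available Hours
Rate = 394 units/day / 11 hours/day
Rate = 35.8 units/hour

35.8 units/hour


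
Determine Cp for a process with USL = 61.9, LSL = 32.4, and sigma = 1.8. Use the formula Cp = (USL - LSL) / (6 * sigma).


Cp = (61.9 - 32.4) / (6 * 1.8)

2.73


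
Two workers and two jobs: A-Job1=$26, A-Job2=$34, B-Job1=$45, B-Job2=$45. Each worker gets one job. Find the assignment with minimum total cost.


Option 1: A->1 + B->2 = $26 + $45 = $71
Option 2: A->2 + B->1 = $34 + $45 = $79
Min cost = min($71, $79) = $71

$71


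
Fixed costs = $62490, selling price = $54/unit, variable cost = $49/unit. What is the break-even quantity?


Formula: BEQ = Fixed Costs / (Price - Variable Cost)
Contribution margin = $54 - $49 = $5/unit
BEQ = ceil($62490 / $5/unit) = ceil(12498.0) = 12498 units

12498 units


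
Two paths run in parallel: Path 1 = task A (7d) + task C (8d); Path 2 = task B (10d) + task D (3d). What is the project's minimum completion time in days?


Path 1 = 7 + 8 = 15 days
Path 2 = 10 + 3 = 13 days
Duration = max(15, 13) = 15 days

15 days


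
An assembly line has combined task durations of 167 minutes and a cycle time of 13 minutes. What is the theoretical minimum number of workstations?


Formula: N_min = ceil(Sum of Task Times / Cycle Time)
N_min = ceil(167 min / 13 min) = ceil(12.8462)
N_min = 13 stations

13


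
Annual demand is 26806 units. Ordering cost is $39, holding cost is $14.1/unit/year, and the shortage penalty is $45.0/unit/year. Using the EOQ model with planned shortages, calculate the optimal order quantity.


Formula: EOQ* = sqrt(2DS/H) * sqrt((H+P)/P)
Base EOQ = sqrt(2*26806*39/14.1) = 385.08 units
Correction = sqrt((14.1+45.0)/45.0) = 1.14601
EOQ* = 385.08 * 1.14601 = 441.3 units

441.3 units


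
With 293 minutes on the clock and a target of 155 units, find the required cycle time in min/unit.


Formula: CT = Available Time / Number of Units
CT = 293 min / 155 units
CT = 1.89 min/unit

1.89 min/unit


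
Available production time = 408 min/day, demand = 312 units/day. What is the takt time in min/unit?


Formula: Takt Time = Available Production Time / Customer Demand
Takt = 408 min/day / 312 units/day
Takt = 1.31 min/unit

1.31 min/unit


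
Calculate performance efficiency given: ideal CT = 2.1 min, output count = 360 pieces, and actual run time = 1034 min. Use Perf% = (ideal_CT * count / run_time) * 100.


Formula: Performance = (Ideal CT * Total Count) / Run Time * 100
Ideal output time = 2.1 * 360 = 756.0 min
Performance = 756.0 / 1034 * 100 = 73.1%

73.1%


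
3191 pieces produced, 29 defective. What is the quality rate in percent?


Formula: Quality Rate = Good Pieces / Total Pieces * 100
Good pieces = 3191 - 29 = 3162
QR = 3162 / 3191 * 100 = 99.1%

99.1%


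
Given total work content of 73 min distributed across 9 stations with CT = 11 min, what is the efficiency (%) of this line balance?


Formula: Efficiency = Sum of Task Times / (N_stations * CT) * 100
Total station capacity = 9 stations * 11 min = 99 min
Efficiency = 73 / 99 * 100 = 73.7%

73.7%


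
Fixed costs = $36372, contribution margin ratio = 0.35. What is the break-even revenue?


Formula: BER = Fixed Costs / Contribution Margin Ratio
BER = $36372 / 0.35
BER = $103920.00 (to the nearest cent)

$103920.00


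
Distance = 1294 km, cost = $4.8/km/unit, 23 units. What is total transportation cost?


TC = dist * cost * units = 1294 * 4.8 * 23 = $142857.60

$142857.60


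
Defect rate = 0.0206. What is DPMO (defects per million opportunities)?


DPMO = defect_rate * 1000000 = 0.0206 * 1000000

20600


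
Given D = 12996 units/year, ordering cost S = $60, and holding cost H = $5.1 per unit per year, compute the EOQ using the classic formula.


Formula: EOQ = sqrt(2 * D * S / H)
Numerator: 2 * 12996 * 60 = 1559520
2DS/H = 1559520 / 5.1 = 305788.2
EOQ = sqrt(305788.2) = 553.0 units

553.0 units


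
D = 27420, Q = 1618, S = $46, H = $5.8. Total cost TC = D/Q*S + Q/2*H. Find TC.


TC = 27420/1618 * 46 + 1618/2 * 5.8

$5471.76


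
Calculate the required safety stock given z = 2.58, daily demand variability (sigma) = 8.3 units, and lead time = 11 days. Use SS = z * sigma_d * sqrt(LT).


Formula: SS = z * sigma_d * sqrt(LT)
sqrt(LT) = sqrt(11) = 3.3166
SS = 2.58 * 8.3 * 3.3166
SS = 71.0 units

71.0 units


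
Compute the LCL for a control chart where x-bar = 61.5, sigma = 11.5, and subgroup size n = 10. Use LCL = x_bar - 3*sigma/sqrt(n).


LCL = 61.5 - 3 * 11.5 / sqrt(10)

50.59


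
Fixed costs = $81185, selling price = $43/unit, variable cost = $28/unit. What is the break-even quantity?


Formula: BEQ = Fixed Costs / (Price - Variable Cost)
Contribution margin = $43 - $28 = $15/unit
BEQ = ceil($81185 / $15/unit) = ceil(5412.33) = 5413 units

5413 units


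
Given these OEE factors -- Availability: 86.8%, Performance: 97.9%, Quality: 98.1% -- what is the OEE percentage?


Formula: OEE = Availability * Performance * Quality / 10000
A * P = 86.8% * 97.9% / 100 = 84.98%
OEE = 84.98% * 98.1% / 100 = 83.4%

83.4%


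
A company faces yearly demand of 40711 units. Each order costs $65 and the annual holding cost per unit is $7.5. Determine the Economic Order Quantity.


Formula: EOQ = sqrt(2 * D * S / H)
Numerator: 2 * 40711 * 65 = 5292430
2DS/H = 5292430 / 7.5 = 705657.3
EOQ = sqrt(705657.3) = 840.0 units

840.0 units


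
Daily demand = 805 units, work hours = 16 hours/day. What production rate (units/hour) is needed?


Formula: Production Rate = Daily Demand / Available Hours
Rate = 805 units/day / 16 hours/day
Rate = 50.3 units/hour

50.3 units/hour


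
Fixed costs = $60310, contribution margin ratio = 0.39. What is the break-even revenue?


Formula: BER = Fixed Costs / Contribution Margin Ratio
BER = $60310 / 0.39
BER = $154641.03 (to the nearest cent)

$154641.03


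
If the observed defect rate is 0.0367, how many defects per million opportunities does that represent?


DPMO = defect_rate * 1000000 = 0.0367 * 1000000

36700


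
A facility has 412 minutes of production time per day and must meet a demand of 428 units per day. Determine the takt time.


Formula: Takt Time = Available Production Time / Customer Demand
Takt = 412 min/day / 428 units/day
Takt = 0.96 min/unit

0.96 min/unit


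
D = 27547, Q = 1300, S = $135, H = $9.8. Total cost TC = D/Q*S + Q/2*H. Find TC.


TC = 27547/1300 * 135 + 1300/2 * 9.8

$9230.65


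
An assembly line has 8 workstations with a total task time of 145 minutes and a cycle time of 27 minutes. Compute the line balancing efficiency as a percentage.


Formula: Efficiency = Sum of Task Times / (N_stations * CT) * 100
Total station capacity = 8 stations * 27 min = 216 min
Efficiency = 145 / 216 * 100 = 67.1%

67.1%


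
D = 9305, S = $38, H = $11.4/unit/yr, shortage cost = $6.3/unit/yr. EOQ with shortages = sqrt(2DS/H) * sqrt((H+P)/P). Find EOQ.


Formula: EOQ* = sqrt(2DS/H) * sqrt((H+P)/P)
Base EOQ = sqrt(2*9305*38/11.4) = 249.06 units
Correction = sqrt((11.4+6.3)/6.3) = 1.67616
EOQ* = 249.06 * 1.67616 = 417.5 units

417.5 units


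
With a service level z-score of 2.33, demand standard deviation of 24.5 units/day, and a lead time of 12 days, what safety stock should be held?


Formula: SS = z * sigma_d * sqrt(LT)
sqrt(LT) = sqrt(12) = 3.4641
SS = 2.33 * 24.5 * 3.4641
SS = 197.7 units

197.7 units


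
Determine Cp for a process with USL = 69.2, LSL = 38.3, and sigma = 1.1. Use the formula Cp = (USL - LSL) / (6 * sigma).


Cp = (69.2 - 38.3) / (6 * 1.1)

4.68


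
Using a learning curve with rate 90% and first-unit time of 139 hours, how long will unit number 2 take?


Formula: T_n = T_1 * (learning_rate)^(log2(n)) where learning_rate = rate/100
Doublings = log2(2) = 1
T_n = 139 * 0.9^1
T_n = 139 * 0.9 = 125.1 hours

125.1 hours


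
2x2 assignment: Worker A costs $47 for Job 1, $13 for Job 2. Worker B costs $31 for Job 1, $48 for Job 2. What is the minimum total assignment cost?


Option 1: A->1 + B->2 = $47 + $48 = $95
Option 2: A->2 + B->1 = $13 + $31 = $44
Min cost = min($95, $44) = $44

$44


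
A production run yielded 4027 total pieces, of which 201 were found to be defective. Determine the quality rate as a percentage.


Formula: Quality Rate = Good Pieces / Total Pieces * 100
Good pieces = 4027 - 201 = 3826
QR = 3826 / 4027 * 100 = 95.0%

95.0%


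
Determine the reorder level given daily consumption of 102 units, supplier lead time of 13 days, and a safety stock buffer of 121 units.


Formula: ROP = (Daily Demand * Lead Time) + Safety Stock
Demand during lead time = 102 * 13 = 1326 units
ROP = 1326 + 121 = 1447 units

1447 units


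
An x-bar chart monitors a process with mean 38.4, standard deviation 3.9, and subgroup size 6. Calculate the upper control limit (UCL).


UCL = 38.4 + 3 * 3.9 / sqrt(6)

43.18


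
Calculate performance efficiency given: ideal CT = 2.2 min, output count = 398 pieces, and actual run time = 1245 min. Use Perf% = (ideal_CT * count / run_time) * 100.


Formula: Performance = (Ideal CT * Total Count) / Run Time * 100
Ideal output time = 2.2 * 398 = 875.6 min
Performance = 875.6 / 1245 * 100 = 70.3%

70.3%


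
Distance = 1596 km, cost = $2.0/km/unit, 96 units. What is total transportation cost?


TC = dist * cost * units = 1596 * 2.0 * 96 = $306432.00

$306432.00


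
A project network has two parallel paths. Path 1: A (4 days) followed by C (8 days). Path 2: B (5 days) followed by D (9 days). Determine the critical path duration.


Path 1 = 4 + 8 = 12 days
Path 2 = 5 + 9 = 14 days
Duration = max(12, 14) = 14 days

14 days


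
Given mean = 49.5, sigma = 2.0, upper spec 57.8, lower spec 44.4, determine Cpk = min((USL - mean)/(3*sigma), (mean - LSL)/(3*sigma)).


Cpu = (57.8 - 49.5) / (3 * 2.0) = 1.38
Cpl = (49.5 - 44.4) / (3 * 2.0) = 0.85
Cpk = min(1.38, 0.85) = 0.85

0.85


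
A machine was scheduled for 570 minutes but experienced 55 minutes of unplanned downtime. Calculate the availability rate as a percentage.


Formula: Availability = (Planned Time - Downtime) / Planned Time * 100
Uptime = 570 - 55 = 515 min
Availability = 515 / 570 * 100 = 90.4%

90.4%


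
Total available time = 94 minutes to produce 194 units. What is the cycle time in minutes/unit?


Formula: CT = Available Time / Number of Units
CT = 94 min / 194 units
CT = 0.48 min/unit

0.48 min/unit


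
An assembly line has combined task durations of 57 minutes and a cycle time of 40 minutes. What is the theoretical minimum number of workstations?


Formula: N_min = ceil(Sum of Task Times / Cycle Time)
N_min = ceil(57 min / 40 min) = ceil(1.425)
N_min = 2 stations

2


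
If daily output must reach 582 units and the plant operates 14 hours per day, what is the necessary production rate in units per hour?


Formula: Production Rate = Daily Demand / Available Hours
Rate = 582 units/day / 14 hours/day
Rate = 41.6 units/hour

41.6 units/hour


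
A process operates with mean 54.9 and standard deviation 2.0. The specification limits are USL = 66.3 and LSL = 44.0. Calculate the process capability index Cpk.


Cpu = (66.3 - 54.9) / (3 * 2.0) = 1.9
Cpl = (54.9 - 44.0) / (3 * 2.0) = 1.82
Cpk = min(1.9, 1.82) = 1.82

1.82


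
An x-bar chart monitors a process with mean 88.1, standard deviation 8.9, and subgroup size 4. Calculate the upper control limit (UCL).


UCL = 88.1 + 3 * 8.9 / sqrt(4)

101.45


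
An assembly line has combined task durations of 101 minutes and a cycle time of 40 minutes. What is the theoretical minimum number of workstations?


Formula: N_min = ceil(Sum of Task Times / Cycle Time)
N_min = ceil(101 min / 40 min) = ceil(2.525)
N_min = 3 stations

3


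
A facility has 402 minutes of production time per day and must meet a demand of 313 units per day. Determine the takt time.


Formula: Takt Time = Available Production Time / Customer Demand
Takt = 402 min/day / 313 units/day
Takt = 1.28 min/unit

1.28 min/unit


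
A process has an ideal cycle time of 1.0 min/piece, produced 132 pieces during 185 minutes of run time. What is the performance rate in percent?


Formula: Performance = (Ideal CT * Total Count) / Run Time * 100
Ideal output time = 1.0 * 132 = 132.0 min
Performance = 132.0 / 185 * 100 = 71.4%

71.4%


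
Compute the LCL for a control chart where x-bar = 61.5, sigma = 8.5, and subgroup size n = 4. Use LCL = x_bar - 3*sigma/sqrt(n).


LCL = 61.5 - 3 * 8.5 / sqrt(4)

48.75


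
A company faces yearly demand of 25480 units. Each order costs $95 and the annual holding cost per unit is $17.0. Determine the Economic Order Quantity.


Formula: EOQ = sqrt(2 * D * S / H)
Numerator: 2 * 25480 * 95 = 4841200
2DS/H = 4841200 / 17.0 = 284776.5
EOQ = sqrt(284776.5) = 533.6 units

533.6 units


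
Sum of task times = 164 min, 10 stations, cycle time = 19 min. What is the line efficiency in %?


Formula: Efficiency = Sum of Task Times / (N_stations * CT) * 100
Total station capacity = 10 stations * 19 min = 190 min
Efficiency = 164 / 190 * 100 = 86.3%

86.3%


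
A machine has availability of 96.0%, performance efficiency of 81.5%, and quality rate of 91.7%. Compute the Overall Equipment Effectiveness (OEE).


Formula: OEE = Availability * Performance * Quality / 10000
A * P = 96.0% * 81.5% / 100 = 78.24%
OEE = 78.24% * 91.7% / 100 = 71.7%

71.7%


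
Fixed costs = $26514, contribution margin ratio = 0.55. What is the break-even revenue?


Formula: BER = Fixed Costs / Contribution Margin Ratio
BER = $26514 / 0.55
BER = $48207.27 (to the nearest cent)

$48207.27


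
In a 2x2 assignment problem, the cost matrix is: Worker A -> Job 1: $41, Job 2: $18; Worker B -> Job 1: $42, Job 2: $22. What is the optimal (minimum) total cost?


Option 1: A->1 + B->2 = $41 + $22 = $63
Option 2: A->2 + B->1 = $18 + $42 = $60
Min cost = min($63, $60) = $60

$60


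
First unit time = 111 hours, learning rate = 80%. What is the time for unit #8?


Formula: T_n = T_1 * (learning_rate)^(log2(n)) where learning_rate = rate/100
Doublings = log2(8) = 3
T_n = 111 * 0.8^3
T_n = 111 * 0.512 = 56.8 hours

56.8 hours


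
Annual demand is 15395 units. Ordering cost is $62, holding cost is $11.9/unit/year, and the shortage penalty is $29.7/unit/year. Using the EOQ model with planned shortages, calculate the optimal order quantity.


Formula: EOQ* = sqrt(2DS/H) * sqrt((H+P)/P)
Base EOQ = sqrt(2*15395*62/11.9) = 400.52 units
Correction = sqrt((11.9+29.7)/29.7) = 1.1835
EOQ* = 400.52 * 1.1835 = 474.0 units

474.0 units


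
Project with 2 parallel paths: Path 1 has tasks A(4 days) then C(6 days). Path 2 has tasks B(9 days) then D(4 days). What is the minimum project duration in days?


Path 1 = 4 + 6 = 10 days
Path 2 = 9 + 4 = 13 days
Duration = max(10, 13) = 13 days

13 days


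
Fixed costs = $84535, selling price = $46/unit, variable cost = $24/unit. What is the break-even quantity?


Formula: BEQ = Fixed Costs / (Price - Variable Cost)
Contribution margin = $46 - $24 = $22/unit
BEQ = ceil($84535 / $22/unit) = ceil(3842.5) = 3843 units

3843 units


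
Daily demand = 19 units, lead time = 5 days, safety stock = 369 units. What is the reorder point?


Formula: ROP = (Daily Demand * Lead Time) + Safety Stock
Demand during lead time = 19 * 5 = 95 units
ROP = 95 + 369 = 464 units

464 units


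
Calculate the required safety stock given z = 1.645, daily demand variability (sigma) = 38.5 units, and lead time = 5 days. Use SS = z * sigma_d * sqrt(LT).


Formula: SS = z * sigma_d * sqrt(LT)
sqrt(LT) = sqrt(5) = 2.2361
SS = 1.645 * 38.5 * 2.2361
SS = 141.6 units

141.6 units


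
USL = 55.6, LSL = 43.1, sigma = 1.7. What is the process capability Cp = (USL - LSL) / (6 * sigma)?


Cp = (55.6 - 43.1) / (6 * 1.7)

1.23


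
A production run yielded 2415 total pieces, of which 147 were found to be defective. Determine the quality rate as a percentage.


Formula: Quality Rate = Good Pieces / Total Pieces * 100
Good pieces = 2415 - 147 = 2268
QR = 2268 / 2415 * 100 = 93.9%

93.9%


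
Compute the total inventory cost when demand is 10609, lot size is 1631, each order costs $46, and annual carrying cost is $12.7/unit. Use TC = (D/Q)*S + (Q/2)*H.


TC = 10609/1631 * 46 + 1631/2 * 12.7

$10656.06


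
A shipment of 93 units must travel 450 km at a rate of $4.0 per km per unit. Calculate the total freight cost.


TC = dist * cost * units = 450 * 4.0 * 93 = $167400.00

$167400.00


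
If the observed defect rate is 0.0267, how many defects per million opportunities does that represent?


DPMO = defect_rate * 1000000 = 0.0267 * 1000000

26700


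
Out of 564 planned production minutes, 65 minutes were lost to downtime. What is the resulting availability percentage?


Formula: Availability = (Planned Time - Downtime) / Planned Time * 100
Uptime = 564 - 65 = 499 min
Availability = 499 / 564 * 100 = 88.5%

88.5%


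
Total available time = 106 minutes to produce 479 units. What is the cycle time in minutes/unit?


Formula: CT = Available Time / Number of Units
CT = 106 min / 479 units
CT = 0.22 min/unit

0.22 min/unit


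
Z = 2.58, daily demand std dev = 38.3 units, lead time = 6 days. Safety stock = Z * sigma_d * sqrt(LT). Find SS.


Formula: SS = z * sigma_d * sqrt(LT)
sqrt(LT) = sqrt(6) = 2.4495
SS = 2.58 * 38.3 * 2.4495
SS = 242.0 units

242.0 units


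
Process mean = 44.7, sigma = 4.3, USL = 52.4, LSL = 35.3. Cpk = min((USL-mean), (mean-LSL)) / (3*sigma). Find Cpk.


Cpu = (52.4 - 44.7) / (3 * 4.3) = 0.6
Cpl = (44.7 - 35.3) / (3 * 4.3) = 0.73
Cpk = min(0.6, 0.73) = 0.6

0.6


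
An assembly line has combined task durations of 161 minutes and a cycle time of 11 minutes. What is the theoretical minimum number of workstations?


Formula: N_min = ceil(Sum of Task Times / Cycle Time)
N_min = ceil(161 min / 11 min) = ceil(14.6364)
N_min = 15 stations

15


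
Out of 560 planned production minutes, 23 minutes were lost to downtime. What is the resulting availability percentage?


Formula: Availability = (Planned Time - Downtime) / Planned Time * 100
Uptime = 560 - 23 = 537 min
Availability = 537 / 560 * 100 = 95.9%

95.9%


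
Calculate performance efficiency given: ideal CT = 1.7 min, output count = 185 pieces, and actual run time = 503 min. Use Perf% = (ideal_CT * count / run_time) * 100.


Formula: Performance = (Ideal CT * Total Count) / Run Time * 100
Ideal output time = 1.7 * 185 = 314.5 min
Performance = 314.5 / 503 * 100 = 62.5%

62.5%


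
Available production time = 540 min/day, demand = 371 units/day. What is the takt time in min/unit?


Formula: Takt Time = Available Production Time / Customer Demand
Takt = 540 min/day / 371 units/day
Takt = 1.46 min/unit

1.46 min/unit


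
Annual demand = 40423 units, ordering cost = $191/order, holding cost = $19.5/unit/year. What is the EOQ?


Formula: EOQ = sqrt(2 * D * S / H)
Numerator: 2 * 40423 * 191 = 15441586
2DS/H = 15441586 / 19.5 = 791876.2
EOQ = sqrt(791876.2) = 889.9 units

889.9 units


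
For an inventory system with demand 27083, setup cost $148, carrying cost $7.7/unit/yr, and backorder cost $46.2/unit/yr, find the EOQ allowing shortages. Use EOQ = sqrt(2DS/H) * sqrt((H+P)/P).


Formula: EOQ* = sqrt(2DS/H) * sqrt((H+P)/P)
Base EOQ = sqrt(2*27083*148/7.7) = 1020.35 units
Correction = sqrt((7.7+46.2)/46.2) = 1.08012
EOQ* = 1020.35 * 1.08012 = 1102.1 units

1102.1 units
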